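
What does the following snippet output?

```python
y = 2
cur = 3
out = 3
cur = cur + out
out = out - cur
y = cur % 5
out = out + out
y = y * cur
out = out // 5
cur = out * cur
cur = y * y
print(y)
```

6

cur = 3+3 = 6
out = 3-6 = -3
y = 6%5 = 1
out = (-3)+(-3) = -6
y = 1*6 = 6
out = (-6)//5 = -2
cur = (-2)*6 = -12
cur = 6*6 = 36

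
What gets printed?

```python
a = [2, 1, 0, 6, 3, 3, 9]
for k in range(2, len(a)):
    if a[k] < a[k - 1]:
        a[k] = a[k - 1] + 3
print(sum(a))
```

k=2: 0<1, a[2] = 1+3 = 4 → [2, 1, 4, 6, 3, 3, 9]
k=3: 6>=4, unchanged → [2, 1, 4, 6, 3, 3, 9]
k=4: 3<6, a[4] = 6+3 = 9 → [2, 1, 4, 6, 9, 3, 9]
k=5: 3<9, a[5] = 9+3 = 12 → [2, 1, 4, 6, 9, 12, 9]
k=6: 9<12, a[6] = 12+3 = 15 → [2, 1, 4, 6, 9, 12, 15]
sum = 49

49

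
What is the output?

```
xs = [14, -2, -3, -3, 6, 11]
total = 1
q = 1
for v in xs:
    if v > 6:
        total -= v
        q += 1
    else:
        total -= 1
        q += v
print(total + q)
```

v=14: >6, total = 1-14 = -13; q=2
v=-2: not >6, total = (-13)-1 = -14; q=0
v=-3: not >6, total = (-14)-1 = -15; q=-3
v=-3: not >6, total = (-15)-1 = -16; q=-6
v=6: not >6, total = (-16)-1 = -17; q=0
v=11: >6, total = (-17)-11 = -28; q=1
total+q = (-28)+1 = -27

-27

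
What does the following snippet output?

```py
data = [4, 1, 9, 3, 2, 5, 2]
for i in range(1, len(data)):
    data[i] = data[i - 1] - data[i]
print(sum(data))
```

-53

i=1: data[1] = 4-1 = 3 → [4, 3, 9, 3, 2, 5, 2]
i=2: data[2] = 3-9 = -6 → [4, 3, -6, 3, 2, 5, 2]
i=3: data[3] = (-6)-3 = -9 → [4, 3, -6, -9, 2, 5, 2]
i=4: data[4] = (-9)-2 = -11 → [4, 3, -6, -9, -11, 5, 2]
i=5: data[5] = (-11)-5 = -16 → [4, 3, -6, -9, -11, -16, 2]
i=6: data[6] = (-16)-2 = -18 → [4, 3, -6, -9, -11, -16, -18]
sum = -53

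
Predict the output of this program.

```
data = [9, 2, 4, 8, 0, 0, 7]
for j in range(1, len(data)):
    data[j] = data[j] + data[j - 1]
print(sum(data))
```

134

j=1: data[1] = 2+9 = 11 → [9, 11, 4, 8, 0, 0, 7]
j=2: data[2] = 4+11 = 15 → [9, 11, 15, 8, 0, 0, 7]
j=3: data[3] = 8+15 = 23 → [9, 11, 15, 23, 0, 0, 7]
j=4: data[4] = 0+23 = 23 → [9, 11, 15, 23, 23, 0, 7]
j=5: data[5] = 0+23 = 23 → [9, 11, 15, 23, 23, 23, 7]
j=6: data[6] = 7+23 = 30 → [9, 11, 15, 23, 23, 23, 30]
sum = 134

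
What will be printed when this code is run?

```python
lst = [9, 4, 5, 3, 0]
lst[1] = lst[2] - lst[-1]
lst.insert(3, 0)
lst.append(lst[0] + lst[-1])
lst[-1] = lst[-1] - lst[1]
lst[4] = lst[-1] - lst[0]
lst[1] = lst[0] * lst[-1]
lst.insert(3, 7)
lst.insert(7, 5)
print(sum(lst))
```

lst[1] = lst[2]-lst[-1] = 5-0 = 5 → [9, 5, 5, 3, 0]
insert 0 at 3 → [9, 5, 5, 0, 3, 0]
append lst[0]+lst[-1] = 9+0 = 9 → [9, 5, 5, 0, 3, 0, 9]
lst[-1] = lst[-1]-lst[1] = 9-5 = 4 → [9, 5, 5, 0, 3, 0, 4]
lst[4] = lst[-1]-lst[0] = 4-9 = -5 → [9, 5, 5, 0, -5, 0, 4]
lst[1] = lst[0]*lst[-1] = 9*4 = 36 → [9, 36, 5, 0, -5, 0, 4]
insert 7 at 3 → [9, 36, 5, 7, 0, -5, 0, 4]
insert 5 at 7 → [9, 36, 5, 7, 0, -5, 0, 5, 4]
sum = 61

61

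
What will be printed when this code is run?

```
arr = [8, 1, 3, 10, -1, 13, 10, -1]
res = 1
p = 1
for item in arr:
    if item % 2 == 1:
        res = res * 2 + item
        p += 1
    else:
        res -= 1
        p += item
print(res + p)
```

item=8: not odd, res = 1-1 = 0; p=9
item=1: odd, res = 0*2+1 = 1; p=10
item=3: odd, res = 1*2+3 = 5; p=11
item=10: not odd, res = 5-1 = 4; p=21
item=-1: odd, res = 4*2+(-1) = 7; p=22
item=13: odd, res = 7*2+13 = 27; p=23
item=10: not odd, res = 27-1 = 26; p=33
item=-1: odd, res = 26*2+(-1) = 51; p=34
res+p = 51+34 = 85

85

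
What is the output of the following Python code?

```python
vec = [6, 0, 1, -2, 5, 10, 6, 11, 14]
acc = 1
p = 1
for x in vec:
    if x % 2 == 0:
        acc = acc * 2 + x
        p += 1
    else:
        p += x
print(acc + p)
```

x=6: even, acc = 1*2+6 = 8; p=2
x=0: even, acc = 8*2+0 = 16; p=3
x=1: not even; p=4
x=-2: even, acc = 16*2+(-2) = 30; p=5
x=5: not even; p=10
x=10: even, acc = 30*2+10 = 70; p=11
x=6: even, acc = 70*2+6 = 146; p=12
x=11: not even; p=23
x=14: even, acc = 146*2+14 = 306; p=24
acc+p = 306+24 = 330

330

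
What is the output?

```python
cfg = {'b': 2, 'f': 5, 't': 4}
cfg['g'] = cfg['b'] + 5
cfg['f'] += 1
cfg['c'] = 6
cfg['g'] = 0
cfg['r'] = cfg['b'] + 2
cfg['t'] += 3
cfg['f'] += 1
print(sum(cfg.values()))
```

26

cfg['g'] = cfg['b']+5 = 7 → {'b': 2, 'f': 5, 't': 4, 'g': 7}
cfg['f'] = 5+1 = 6 → {'b': 2, 'f': 6, 't': 4, 'g': 7}
cfg['c'] = 6 → {'b': 2, 'f': 6, 't': 4, 'g': 7, 'c': 6}
cfg['g'] = 0 → {'b': 2, 'f': 6, 't': 4, 'g': 0, 'c': 6}
cfg['r'] = cfg['b']+2 = 4 → {'b': 2, 'f': 6, 't': 4, 'g': 0, 'c': 6, 'r': 4}
cfg['t'] = 4+3 = 7 → {'b': 2, 'f': 6, 't': 7, 'g': 0, 'c': 6, 'r': 4}
cfg['f'] = 6+1 = 7 → {'b': 2, 'f': 7, 't': 7, 'g': 0, 'c': 6, 'r': 4}
sum of values = 26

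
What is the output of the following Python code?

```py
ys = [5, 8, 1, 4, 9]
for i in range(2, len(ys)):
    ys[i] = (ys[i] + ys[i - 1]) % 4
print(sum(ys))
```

17

i=2: ys[2] = (1+8)%4 = 1 → [5, 8, 1, 4, 9]
i=3: ys[3] = (4+1)%4 = 1 → [5, 8, 1, 1, 9]
i=4: ys[4] = (9+1)%4 = 2 → [5, 8, 1, 1, 2]
sum = 17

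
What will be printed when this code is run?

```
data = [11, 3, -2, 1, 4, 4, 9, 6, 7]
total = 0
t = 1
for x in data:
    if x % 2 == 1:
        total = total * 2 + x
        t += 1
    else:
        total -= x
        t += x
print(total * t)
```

3618

x=11: odd, total = 0*2+11 = 11; t=2
x=3: odd, total = 11*2+3 = 25; t=3
x=-2: not odd, total = 25-(-2) = 27; t=1
x=1: odd, total = 27*2+1 = 55; t=2
x=4: not odd, total = 55-4 = 51; t=6
x=4: not odd, total = 51-4 = 47; t=10
x=9: odd, total = 47*2+9 = 103; t=11
x=6: not odd, total = 103-6 = 97; t=17
x=7: odd, total = 97*2+7 = 201; t=18
total*t = 201*18 = 3618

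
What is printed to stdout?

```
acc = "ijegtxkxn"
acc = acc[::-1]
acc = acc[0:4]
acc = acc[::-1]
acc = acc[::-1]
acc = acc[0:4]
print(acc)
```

nxkx

reverse → 'nxkxtgeji'
slice [0:4] → 'nxkx'
reverse → 'xkxn'
reverse → 'nxkx'
slice [0:4] → 'nxkx'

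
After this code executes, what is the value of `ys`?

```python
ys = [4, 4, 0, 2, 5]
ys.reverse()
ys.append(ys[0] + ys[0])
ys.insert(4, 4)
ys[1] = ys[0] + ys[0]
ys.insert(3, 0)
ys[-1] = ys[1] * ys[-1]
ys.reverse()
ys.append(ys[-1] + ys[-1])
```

reverse → [5, 2, 0, 4, 4]
append ys[0]+ys[0] = 5+5 = 10 → [5, 2, 0, 4, 4, 10]
insert 4 at 4 → [5, 2, 0, 4, 4, 4, 10]
ys[1] = ys[0]+ys[0] = 5+5 = 10 → [5, 10, 0, 4, 4, 4, 10]
insert 0 at 3 → [5, 10, 0, 0, 4, 4, 4, 10]
ys[-1] = ys[1]*ys[-1] = 10*10 = 100 → [5, 10, 0, 0, 4, 4, 4, 100]
reverse → [100, 4, 4, 4, 0, 0, 10, 5]
append ys[-1]+ys[-1] = 5+5 = 10 → [100, 4, 4, 4, 0, 0, 10, 5, 10]

[100, 4, 4, 4, 0, 0, 10, 5, 10]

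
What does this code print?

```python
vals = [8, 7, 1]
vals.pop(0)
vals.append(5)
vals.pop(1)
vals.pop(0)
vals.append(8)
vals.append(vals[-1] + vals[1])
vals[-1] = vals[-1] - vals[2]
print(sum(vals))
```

13

pop(0) removes 8 → [7, 1]
append 5 → [7, 1, 5]
pop(1) removes 1 → [7, 5]
pop(0) removes 7 → [5]
append 8 → [5, 8]
append vals[-1]+vals[1] = 8+8 = 16 → [5, 8, 16]
vals[-1] = vals[-1]-vals[2] = 16-16 = 0 → [5, 8, 0]
sum = 13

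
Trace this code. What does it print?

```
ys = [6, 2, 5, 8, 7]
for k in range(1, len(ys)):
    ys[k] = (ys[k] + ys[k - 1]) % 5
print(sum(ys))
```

k=1: ys[1] = (2+6)%5 = 3 → [6, 3, 5, 8, 7]
k=2: ys[2] = (5+3)%5 = 3 → [6, 3, 3, 8, 7]
k=3: ys[3] = (8+3)%5 = 1 → [6, 3, 3, 1, 7]
k=4: ys[4] = (7+1)%5 = 3 → [6, 3, 3, 1, 3]
sum = 16

16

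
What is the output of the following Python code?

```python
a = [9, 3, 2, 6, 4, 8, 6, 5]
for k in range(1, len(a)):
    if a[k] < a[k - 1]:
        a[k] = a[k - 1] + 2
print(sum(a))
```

k=1: 3<9, a[1] = 9+2 = 11 → [9, 11, 2, 6, 4, 8, 6, 5]
k=2: 2<11, a[2] = 11+2 = 13 → [9, 11, 13, 6, 4, 8, 6, 5]
k=3: 6<13, a[3] = 13+2 = 15 → [9, 11, 13, 15, 4, 8, 6, 5]
k=4: 4<15, a[4] = 15+2 = 17 → [9, 11, 13, 15, 17, 8, 6, 5]
k=5: 8<17, a[5] = 17+2 = 19 → [9, 11, 13, 15, 17, 19, 6, 5]
k=6: 6<19, a[6] = 19+2 = 21 → [9, 11, 13, 15, 17, 19, 21, 5]
k=7: 5<21, a[7] = 21+2 = 23 → [9, 11, 13, 15, 17, 19, 21, 23]
sum = 128

128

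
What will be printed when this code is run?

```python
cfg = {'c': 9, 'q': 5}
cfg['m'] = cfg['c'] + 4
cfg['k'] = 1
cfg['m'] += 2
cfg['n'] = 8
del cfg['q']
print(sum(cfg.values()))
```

cfg['m'] = cfg['c']+4 = 13 → {'c': 9, 'q': 5, 'm': 13}
cfg['k'] = 1 → {'c': 9, 'q': 5, 'm': 13, 'k': 1}
cfg['m'] = 13+2 = 15 → {'c': 9, 'q': 5, 'm': 15, 'k': 1}
cfg['n'] = 8 → {'c': 9, 'q': 5, 'm': 15, 'k': 1, 'n': 8}
del 'q' → {'c': 9, 'm': 15, 'k': 1, 'n': 8}
sum of values = 33

33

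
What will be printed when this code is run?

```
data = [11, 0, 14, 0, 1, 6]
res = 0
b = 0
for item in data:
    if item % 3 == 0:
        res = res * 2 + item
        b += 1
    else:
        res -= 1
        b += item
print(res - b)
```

-37

item=11: not %3==0, res = 0-1 = -1; b=11
item=0: %3==0, res = (-1)*2+0 = -2; b=12
item=14: not %3==0, res = (-2)-1 = -3; b=26
item=0: %3==0, res = (-3)*2+0 = -6; b=27
item=1: not %3==0, res = (-6)-1 = -7; b=28
item=6: %3==0, res = (-7)*2+6 = -8; b=29
res-b = (-8)-29 = -37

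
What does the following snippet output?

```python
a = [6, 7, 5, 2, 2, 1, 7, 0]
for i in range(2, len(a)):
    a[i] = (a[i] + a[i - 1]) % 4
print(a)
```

i=2: a[2] = (5+7)%4 = 0 → [6, 7, 0, 2, 2, 1, 7, 0]
i=3: a[3] = (2+0)%4 = 2 → [6, 7, 0, 2, 2, 1, 7, 0]
i=4: a[4] = (2+2)%4 = 0 → [6, 7, 0, 2, 0, 1, 7, 0]
i=5: a[5] = (1+0)%4 = 1 → [6, 7, 0, 2, 0, 1, 7, 0]
i=6: a[6] = (7+1)%4 = 0 → [6, 7, 0, 2, 0, 1, 0, 0]
i=7: a[7] = (0+0)%4 = 0 → [6, 7, 0, 2, 0, 1, 0, 0]

[6, 7, 0, 2, 0, 1, 0, 0]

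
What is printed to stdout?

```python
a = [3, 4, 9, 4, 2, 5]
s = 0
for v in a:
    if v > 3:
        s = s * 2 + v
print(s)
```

81

v=3: not >3
v=4: >3, s = 0*2+4 = 4
v=9: >3, s = 4*2+9 = 17
v=4: >3, s = 17*2+4 = 38
v=2: not >3
v=5: >3, s = 38*2+5 = 81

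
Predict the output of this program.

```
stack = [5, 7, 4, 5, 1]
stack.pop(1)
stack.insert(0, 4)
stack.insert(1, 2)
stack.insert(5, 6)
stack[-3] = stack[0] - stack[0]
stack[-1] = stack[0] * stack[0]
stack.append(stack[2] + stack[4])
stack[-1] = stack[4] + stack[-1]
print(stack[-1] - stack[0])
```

1

pop(1) removes 7 → [5, 4, 5, 1]
insert 4 at 0 → [4, 5, 4, 5, 1]
insert 2 at 1 → [4, 2, 5, 4, 5, 1]
insert 6 at 5 → [4, 2, 5, 4, 5, 6, 1]
stack[-3] = stack[0]-stack[0] = 4-4 = 0 → [4, 2, 5, 4, 0, 6, 1]
stack[-1] = stack[0]*stack[0] = 4*4 = 16 → [4, 2, 5, 4, 0, 6, 16]
append stack[2]+stack[4] = 5+0 = 5 → [4, 2, 5, 4, 0, 6, 16, 5]
stack[-1] = stack[4]+stack[-1] = 0+5 = 5 → [4, 2, 5, 4, 0, 6, 16, 5]
stack[-1]-stack[0] = 5-4 = 1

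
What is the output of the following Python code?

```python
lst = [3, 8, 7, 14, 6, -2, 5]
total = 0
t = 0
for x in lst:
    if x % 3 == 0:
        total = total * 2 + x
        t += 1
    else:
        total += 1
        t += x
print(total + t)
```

54

x=3: %3==0, total = 0*2+3 = 3; t=1
x=8: not %3==0, total = 3+1 = 4; t=9
x=7: not %3==0, total = 4+1 = 5; t=16
x=14: not %3==0, total = 5+1 = 6; t=30
x=6: %3==0, total = 6*2+6 = 18; t=31
x=-2: not %3==0, total = 18+1 = 19; t=29
x=5: not %3==0, total = 19+1 = 20; t=34
total+t = 20+34 = 54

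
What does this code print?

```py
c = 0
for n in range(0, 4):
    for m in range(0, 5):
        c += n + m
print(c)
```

n=0,m=0: c = 0+0 = 0
n=0,m=1: c = 0+1 = 1
n=0,m=2: c = 1+2 = 3
n=0,m=3: c = 3+3 = 6
n=0,m=4: c = 6+4 = 10
n=1,m=0: c = 10+1 = 11
n=1,m=1: c = 11+2 = 13
n=1,m=2: c = 13+3 = 16
n=1,m=3: c = 16+4 = 20
n=1,m=4: c = 20+5 = 25
n=2,m=0: c = 25+2 = 27
n=2,m=1: c = 27+3 = 30
n=2,m=2: c = 30+4 = 34
n=2,m=3: c = 34+5 = 39
n=2,m=4: c = 39+6 = 45
n=3,m=0: c = 45+3 = 48
n=3,m=1: c = 48+4 = 52
n=3,m=2: c = 52+5 = 57
n=3,m=3: c = 57+6 = 63
n=3,m=4: c = 63+7 = 70

70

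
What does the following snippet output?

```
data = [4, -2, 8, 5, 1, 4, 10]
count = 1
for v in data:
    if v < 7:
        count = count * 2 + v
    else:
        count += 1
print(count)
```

115

v=4: <7, count = 1*2+4 = 6
v=-2: <7, count = 6*2+(-2) = 10
v=8: not <7, count = 10+1 = 11
v=5: <7, count = 11*2+5 = 27
v=1: <7, count = 27*2+1 = 55
v=4: <7, count = 55*2+4 = 114
v=10: not <7, count = 114+1 = 115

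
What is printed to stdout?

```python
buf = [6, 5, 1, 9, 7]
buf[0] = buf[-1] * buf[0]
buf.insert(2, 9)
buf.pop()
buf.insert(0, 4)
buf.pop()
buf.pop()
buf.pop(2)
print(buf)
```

buf[0] = buf[-1]*buf[0] = 7*6 = 42 → [42, 5, 1, 9, 7]
insert 9 at 2 → [42, 5, 9, 1, 9, 7]
pop() removes 7 → [42, 5, 9, 1, 9]
insert 4 at 0 → [4, 42, 5, 9, 1, 9]
pop() removes 9 → [4, 42, 5, 9, 1]
pop() removes 1 → [4, 42, 5, 9]
pop(2) removes 5 → [4, 42, 9]

[4, 42, 9]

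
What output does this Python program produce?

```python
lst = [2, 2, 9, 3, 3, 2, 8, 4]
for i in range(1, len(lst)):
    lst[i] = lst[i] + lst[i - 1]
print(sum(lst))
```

i=1: lst[1] = 2+2 = 4 → [2, 4, 9, 3, 3, 2, 8, 4]
i=2: lst[2] = 9+4 = 13 → [2, 4, 13, 3, 3, 2, 8, 4]
i=3: lst[3] = 3+13 = 16 → [2, 4, 13, 16, 3, 2, 8, 4]
i=4: lst[4] = 3+16 = 19 → [2, 4, 13, 16, 19, 2, 8, 4]
i=5: lst[5] = 2+19 = 21 → [2, 4, 13, 16, 19, 21, 8, 4]
i=6: lst[6] = 8+21 = 29 → [2, 4, 13, 16, 19, 21, 29, 4]
i=7: lst[7] = 4+29 = 33 → [2, 4, 13, 16, 19, 21, 29, 33]
sum = 137

137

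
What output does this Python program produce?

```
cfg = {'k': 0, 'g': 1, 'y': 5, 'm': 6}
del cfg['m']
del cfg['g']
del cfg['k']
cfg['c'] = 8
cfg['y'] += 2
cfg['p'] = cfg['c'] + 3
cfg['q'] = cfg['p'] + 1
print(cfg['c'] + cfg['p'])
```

19

del 'm' → {'k': 0, 'g': 1, 'y': 5}
del 'g' → {'k': 0, 'y': 5}
del 'k' → {'y': 5}
cfg['c'] = 8 → {'y': 5, 'c': 8}
cfg['y'] = 5+2 = 7 → {'y': 7, 'c': 8}
cfg['p'] = cfg['c']+3 = 11 → {'y': 7, 'c': 8, 'p': 11}
cfg['q'] = cfg['p']+1 = 12 → {'y': 7, 'c': 8, 'p': 11, 'q': 12}
cfg['c']+cfg['p'] = 8+11 = 19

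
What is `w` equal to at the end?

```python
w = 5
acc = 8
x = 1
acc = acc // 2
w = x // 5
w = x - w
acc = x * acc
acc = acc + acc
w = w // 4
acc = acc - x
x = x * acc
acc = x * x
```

acc = 8//2 = 4
w = 1//5 = 0
w = 1-0 = 1
acc = 1*4 = 4
acc = 4+4 = 8
w = 1//4 = 0
acc = 8-1 = 7
x = 1*7 = 7
acc = 7*7 = 49

0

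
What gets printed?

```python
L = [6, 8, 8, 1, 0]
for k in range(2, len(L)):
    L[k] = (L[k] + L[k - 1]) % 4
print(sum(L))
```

16

k=2: L[2] = (8+8)%4 = 0 → [6, 8, 0, 1, 0]
k=3: L[3] = (1+0)%4 = 1 → [6, 8, 0, 1, 0]
k=4: L[4] = (0+1)%4 = 1 → [6, 8, 0, 1, 1]
sum = 16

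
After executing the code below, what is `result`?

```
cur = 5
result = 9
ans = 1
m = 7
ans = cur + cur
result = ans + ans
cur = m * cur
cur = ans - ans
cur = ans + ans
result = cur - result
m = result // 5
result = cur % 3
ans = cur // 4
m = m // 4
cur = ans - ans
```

ans = 5+5 = 10
result = 10+10 = 20
cur = 7*5 = 35
cur = 10-10 = 0
cur = 10+10 = 20
result = 20-20 = 0
m = 0//5 = 0
result = 20%3 = 2
ans = 20//4 = 5
m = 0//4 = 0
cur = 5-5 = 0

2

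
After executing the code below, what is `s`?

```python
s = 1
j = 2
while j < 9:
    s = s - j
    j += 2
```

j=2: s = 1-2 = -1
j=4: s = (-1)-4 = -5
j=6: s = (-5)-6 = -11
j=8: s = (-11)-8 = -19

-19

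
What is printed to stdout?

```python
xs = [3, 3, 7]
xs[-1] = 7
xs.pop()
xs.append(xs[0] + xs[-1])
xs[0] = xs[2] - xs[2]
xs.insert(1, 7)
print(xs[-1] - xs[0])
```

6

xs[-1] = 7 → [3, 3, 7]
pop() removes 7 → [3, 3]
append xs[0]+xs[-1] = 3+3 = 6 → [3, 3, 6]
xs[0] = xs[2]-xs[2] = 6-6 = 0 → [0, 3, 6]
insert 7 at 1 → [0, 7, 3, 6]
xs[-1]-xs[0] = 6-0 = 6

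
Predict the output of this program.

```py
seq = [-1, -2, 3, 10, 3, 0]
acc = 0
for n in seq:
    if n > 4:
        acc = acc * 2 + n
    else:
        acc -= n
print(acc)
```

7

n=-1: not >4, acc = 0-(-1) = 1
n=-2: not >4, acc = 1-(-2) = 3
n=3: not >4, acc = 3-3 = 0
n=10: >4, acc = 0*2+10 = 10
n=3: not >4, acc = 10-3 = 7
n=0: not >4, acc = 7-0 = 7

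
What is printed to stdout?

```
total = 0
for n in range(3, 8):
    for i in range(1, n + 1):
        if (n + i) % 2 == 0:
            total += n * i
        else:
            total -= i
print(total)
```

232

n=3,i=1: even sum, total = 0+3 = 3
n=3,i=2: odd sum, total = 3-2 = 1
n=3,i=3: even sum, total = 1+9 = 10
n=4,i=1: odd sum, total = 10-1 = 9
n=4,i=2: even sum, total = 9+8 = 17
n=4,i=3: odd sum, total = 17-3 = 14
n=4,i=4: even sum, total = 14+16 = 30
n=5,i=1: even sum, total = 30+5 = 35
n=5,i=2: odd sum, total = 35-2 = 33
n=5,i=3: even sum, total = 33+15 = 48
n=5,i=4: odd sum, total = 48-4 = 44
n=5,i=5: even sum, total = 44+25 = 69
n=6,i=1: odd sum, total = 69-1 = 68
n=6,i=2: even sum, total = 68+12 = 80
n=6,i=3: odd sum, total = 80-3 = 77
n=6,i=4: even sum, total = 77+24 = 101
n=6,i=5: odd sum, total = 101-5 = 96
n=6,i=6: even sum, total = 96+36 = 132
n=7,i=1: even sum, total = 132+7 = 139
n=7,i=2: odd sum, total = 139-2 = 137
n=7,i=3: even sum, total = 137+21 = 158
n=7,i=4: odd sum, total = 158-4 = 154
n=7,i=5: even sum, total = 154+35 = 189
n=7,i=6: odd sum, total = 189-6 = 183
n=7,i=7: even sum, total = 183+49 = 232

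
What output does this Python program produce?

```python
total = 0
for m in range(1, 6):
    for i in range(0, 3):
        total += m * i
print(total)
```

45

m=1,i=0: total = 0+0 = 0
m=1,i=1: total = 0+1 = 1
m=1,i=2: total = 1+2 = 3
m=2,i=0: total = 3+0 = 3
m=2,i=1: total = 3+2 = 5
m=2,i=2: total = 5+4 = 9
m=3,i=0: total = 9+0 = 9
m=3,i=1: total = 9+3 = 12
m=3,i=2: total = 12+6 = 18
m=4,i=0: total = 18+0 = 18
m=4,i=1: total = 18+4 = 22
m=4,i=2: total = 22+8 = 30
m=5,i=0: total = 30+0 = 30
m=5,i=1: total = 30+5 = 35
m=5,i=2: total = 35+10 = 45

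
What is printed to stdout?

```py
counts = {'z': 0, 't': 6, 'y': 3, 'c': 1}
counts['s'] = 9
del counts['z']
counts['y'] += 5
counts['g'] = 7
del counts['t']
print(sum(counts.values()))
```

counts['s'] = 9 → {'z': 0, 't': 6, 'y': 3, 'c': 1, 's': 9}
del 'z' → {'t': 6, 'y': 3, 'c': 1, 's': 9}
counts['y'] = 3+5 = 8 → {'t': 6, 'y': 8, 'c': 1, 's': 9}
counts['g'] = 7 → {'t': 6, 'y': 8, 'c': 1, 's': 9, 'g': 7}
del 't' → {'y': 8, 'c': 1, 's': 9, 'g': 7}
sum of values = 25

25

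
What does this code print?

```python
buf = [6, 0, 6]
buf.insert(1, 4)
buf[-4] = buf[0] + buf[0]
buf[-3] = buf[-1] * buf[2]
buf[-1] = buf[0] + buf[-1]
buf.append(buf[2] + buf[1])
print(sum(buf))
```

insert 4 at 1 → [6, 4, 0, 6]
buf[-4] = buf[0]+buf[0] = 6+6 = 12 → [12, 4, 0, 6]
buf[-3] = buf[-1]*buf[2] = 6*0 = 0 → [12, 0, 0, 6]
buf[-1] = buf[0]+buf[-1] = 12+6 = 18 → [12, 0, 0, 18]
append buf[2]+buf[1] = 0+0 = 0 → [12, 0, 0, 18, 0]
sum = 30

30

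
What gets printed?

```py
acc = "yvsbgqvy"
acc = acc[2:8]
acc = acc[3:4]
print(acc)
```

q

slice [2:8] → 'sbgqvy'
slice [3:4] → 'q'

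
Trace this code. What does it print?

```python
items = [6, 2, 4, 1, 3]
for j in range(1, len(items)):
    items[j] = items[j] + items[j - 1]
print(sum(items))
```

j=1: items[1] = 2+6 = 8 → [6, 8, 4, 1, 3]
j=2: items[2] = 4+8 = 12 → [6, 8, 12, 1, 3]
j=3: items[3] = 1+12 = 13 → [6, 8, 12, 13, 3]
j=4: items[4] = 3+13 = 16 → [6, 8, 12, 13, 16]
sum = 55

55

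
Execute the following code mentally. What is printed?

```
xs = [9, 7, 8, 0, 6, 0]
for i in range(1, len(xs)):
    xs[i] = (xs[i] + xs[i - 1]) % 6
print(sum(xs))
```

13

i=1: xs[1] = (7+9)%6 = 4 → [9, 4, 8, 0, 6, 0]
i=2: xs[2] = (8+4)%6 = 0 → [9, 4, 0, 0, 6, 0]
i=3: xs[3] = (0+0)%6 = 0 → [9, 4, 0, 0, 6, 0]
i=4: xs[4] = (6+0)%6 = 0 → [9, 4, 0, 0, 0, 0]
i=5: xs[5] = (0+0)%6 = 0 → [9, 4, 0, 0, 0, 0]
sum = 13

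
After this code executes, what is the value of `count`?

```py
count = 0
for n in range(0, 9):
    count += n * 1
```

n=0: count = 0+0*1 = 0
n=1: count = 0+1*1 = 1
n=2: count = 1+2*1 = 3
n=3: count = 3+3*1 = 6
n=4: count = 6+4*1 = 10
n=5: count = 10+5*1 = 15
n=6: count = 15+6*1 = 21
n=7: count = 21+7*1 = 28
n=8: count = 28+8*1 = 36

36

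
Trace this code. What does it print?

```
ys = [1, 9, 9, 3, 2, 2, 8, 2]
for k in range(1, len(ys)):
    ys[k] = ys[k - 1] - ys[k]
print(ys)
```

[1, -8, -17, -20, -22, -24, -32, -34]

k=1: ys[1] = 1-9 = -8 → [1, -8, 9, 3, 2, 2, 8, 2]
k=2: ys[2] = (-8)-9 = -17 → [1, -8, -17, 3, 2, 2, 8, 2]
k=3: ys[3] = (-17)-3 = -20 → [1, -8, -17, -20, 2, 2, 8, 2]
k=4: ys[4] = (-20)-2 = -22 → [1, -8, -17, -20, -22, 2, 8, 2]
k=5: ys[5] = (-22)-2 = -24 → [1, -8, -17, -20, -22, -24, 8, 2]
k=6: ys[6] = (-24)-8 = -32 → [1, -8, -17, -20, -22, -24, -32, 2]
k=7: ys[7] = (-32)-2 = -34 → [1, -8, -17, -20, -22, -24, -32, -34]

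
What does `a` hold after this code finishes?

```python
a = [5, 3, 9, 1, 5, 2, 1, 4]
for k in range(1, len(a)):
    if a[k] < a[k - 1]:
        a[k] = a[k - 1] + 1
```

k=1: 3<5, a[1] = 5+1 = 6 → [5, 6, 9, 1, 5, 2, 1, 4]
k=2: 9>=6, unchanged → [5, 6, 9, 1, 5, 2, 1, 4]
k=3: 1<9, a[3] = 9+1 = 10 → [5, 6, 9, 10, 5, 2, 1, 4]
k=4: 5<10, a[4] = 10+1 = 11 → [5, 6, 9, 10, 11, 2, 1, 4]
k=5: 2<11, a[5] = 11+1 = 12 → [5, 6, 9, 10, 11, 12, 1, 4]
k=6: 1<12, a[6] = 12+1 = 13 → [5, 6, 9, 10, 11, 12, 13, 4]
k=7: 4<13, a[7] = 13+1 = 14 → [5, 6, 9, 10, 11, 12, 13, 14]

[5, 6, 9, 10, 11, 12, 13, 14]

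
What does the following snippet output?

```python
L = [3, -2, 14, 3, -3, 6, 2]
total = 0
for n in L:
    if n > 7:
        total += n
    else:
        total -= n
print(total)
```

5

n=3: not >7, total = 0-3 = -3
n=-2: not >7, total = (-3)-(-2) = -1
n=14: >7, total = (-1)+14 = 13
n=3: not >7, total = 13-3 = 10
n=-3: not >7, total = 10-(-3) = 13
n=6: not >7, total = 13-6 = 7
n=2: not >7, total = 7-2 = 5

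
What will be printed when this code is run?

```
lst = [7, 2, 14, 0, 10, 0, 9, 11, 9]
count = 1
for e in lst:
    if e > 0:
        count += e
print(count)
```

e=7: >0, count = 1+7 = 8
e=2: >0, count = 8+2 = 10
e=14: >0, count = 10+14 = 24
e=0: not >0
e=10: >0, count = 24+10 = 34
e=0: not >0
e=9: >0, count = 34+9 = 43
e=11: >0, count = 43+11 = 54
e=9: >0, count = 54+9 = 63

63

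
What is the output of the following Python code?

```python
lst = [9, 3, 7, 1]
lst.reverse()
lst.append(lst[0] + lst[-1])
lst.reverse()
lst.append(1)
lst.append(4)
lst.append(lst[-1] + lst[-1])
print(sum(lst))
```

43

reverse → [1, 7, 3, 9]
append lst[0]+lst[-1] = 1+9 = 10 → [1, 7, 3, 9, 10]
reverse → [10, 9, 3, 7, 1]
append 1 → [10, 9, 3, 7, 1, 1]
append 4 → [10, 9, 3, 7, 1, 1, 4]
append lst[-1]+lst[-1] = 4+4 = 8 → [10, 9, 3, 7, 1, 1, 4, 8]
sum = 43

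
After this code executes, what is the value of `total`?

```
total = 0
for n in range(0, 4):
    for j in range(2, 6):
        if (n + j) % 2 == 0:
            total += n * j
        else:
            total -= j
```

n=0,j=2: even sum, total = 0+0 = 0
n=0,j=3: odd sum, total = 0-3 = -3
n=0,j=4: even sum, total = (-3)+0 = -3
n=0,j=5: odd sum, total = (-3)-5 = -8
n=1,j=2: odd sum, total = (-8)-2 = -10
n=1,j=3: even sum, total = (-10)+3 = -7
n=1,j=4: odd sum, total = (-7)-4 = -11
n=1,j=5: even sum, total = (-11)+5 = -6
n=2,j=2: even sum, total = (-6)+4 = -2
n=2,j=3: odd sum, total = (-2)-3 = -5
n=2,j=4: even sum, total = (-5)+8 = 3
n=2,j=5: odd sum, total = 3-5 = -2
n=3,j=2: odd sum, total = (-2)-2 = -4
n=3,j=3: even sum, total = (-4)+9 = 5
n=3,j=4: odd sum, total = 5-4 = 1
n=3,j=5: even sum, total = 1+15 = 16

16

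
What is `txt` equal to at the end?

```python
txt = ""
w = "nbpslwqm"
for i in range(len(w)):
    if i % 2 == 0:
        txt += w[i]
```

i=0: add 'n' → 'n'
i=1: skip
i=2: add 'p' → 'np'
i=3: skip
i=4: add 'l' → 'npl'
i=5: skip
i=6: add 'q' → 'nplq'
i=7: skip

'nplq'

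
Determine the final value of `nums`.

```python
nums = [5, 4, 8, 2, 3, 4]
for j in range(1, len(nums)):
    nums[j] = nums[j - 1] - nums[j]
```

[5, 1, -7, -9, -12, -16]

j=1: nums[1] = 5-4 = 1 → [5, 1, 8, 2, 3, 4]
j=2: nums[2] = 1-8 = -7 → [5, 1, -7, 2, 3, 4]
j=3: nums[3] = (-7)-2 = -9 → [5, 1, -7, -9, 3, 4]
j=4: nums[4] = (-9)-3 = -12 → [5, 1, -7, -9, -12, 4]
j=5: nums[5] = (-12)-4 = -16 → [5, 1, -7, -9, -12, -16]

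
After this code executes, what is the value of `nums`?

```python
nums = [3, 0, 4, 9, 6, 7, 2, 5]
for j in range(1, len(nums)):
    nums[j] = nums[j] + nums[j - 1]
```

[3, 3, 7, 16, 22, 29, 31, 36]

j=1: nums[1] = 0+3 = 3 → [3, 3, 4, 9, 6, 7, 2, 5]
j=2: nums[2] = 4+3 = 7 → [3, 3, 7, 9, 6, 7, 2, 5]
j=3: nums[3] = 9+7 = 16 → [3, 3, 7, 16, 6, 7, 2, 5]
j=4: nums[4] = 6+16 = 22 → [3, 3, 7, 16, 22, 7, 2, 5]
j=5: nums[5] = 7+22 = 29 → [3, 3, 7, 16, 22, 29, 2, 5]
j=6: nums[6] = 2+29 = 31 → [3, 3, 7, 16, 22, 29, 31, 5]
j=7: nums[7] = 5+31 = 36 → [3, 3, 7, 16, 22, 29, 31, 36]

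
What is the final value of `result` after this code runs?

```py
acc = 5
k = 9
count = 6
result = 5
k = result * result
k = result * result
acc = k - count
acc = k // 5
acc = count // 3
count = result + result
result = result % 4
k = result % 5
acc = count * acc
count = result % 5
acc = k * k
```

k = 5*5 = 25
k = 5*5 = 25
acc = 25-6 = 19
acc = 25//5 = 5
acc = 6//3 = 2
count = 5+5 = 10
result = 5%4 = 1
k = 1%5 = 1
acc = 10*2 = 20
count = 1%5 = 1
acc = 1*1 = 1

1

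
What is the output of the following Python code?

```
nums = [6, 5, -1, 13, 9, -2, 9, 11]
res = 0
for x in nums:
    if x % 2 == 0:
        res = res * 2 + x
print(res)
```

x=6: even, res = 0*2+6 = 6
x=5: not even
x=-1: not even
x=13: not even
x=9: not even
x=-2: even, res = 6*2+(-2) = 10
x=9: not even
x=11: not even

10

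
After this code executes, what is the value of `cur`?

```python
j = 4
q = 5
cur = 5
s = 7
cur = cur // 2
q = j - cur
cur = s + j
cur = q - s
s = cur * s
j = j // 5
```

-5

cur = 5//2 = 2
q = 4-2 = 2
cur = 7+4 = 11
cur = 2-7 = -5
s = (-5)*7 = -35
j = 4//5 = 0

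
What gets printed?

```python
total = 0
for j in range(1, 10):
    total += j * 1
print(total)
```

j=1: total = 0+1*1 = 1
j=2: total = 1+2*1 = 3
j=3: total = 3+3*1 = 6
j=4: total = 6+4*1 = 10
j=5: total = 10+5*1 = 15
j=6: total = 15+6*1 = 21
j=7: total = 21+7*1 = 28
j=8: total = 28+8*1 = 36
j=9: total = 36+9*1 = 45

45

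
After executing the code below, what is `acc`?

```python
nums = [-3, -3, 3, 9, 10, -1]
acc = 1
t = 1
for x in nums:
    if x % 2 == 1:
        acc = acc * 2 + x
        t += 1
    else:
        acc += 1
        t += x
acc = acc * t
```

x=-3: odd, acc = 1*2+(-3) = -1; t=2
x=-3: odd, acc = (-1)*2+(-3) = -5; t=3
x=3: odd, acc = (-5)*2+3 = -7; t=4
x=9: odd, acc = (-7)*2+9 = -5; t=5
x=10: not odd, acc = (-5)+1 = -4; t=15
x=-1: odd, acc = (-4)*2+(-1) = -9; t=16
acc*t = (-9)*16 = -144

-144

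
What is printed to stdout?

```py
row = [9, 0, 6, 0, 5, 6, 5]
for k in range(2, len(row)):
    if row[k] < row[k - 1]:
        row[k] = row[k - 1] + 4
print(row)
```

[9, 0, 6, 10, 14, 18, 22]

k=2: 6>=0, unchanged → [9, 0, 6, 0, 5, 6, 5]
k=3: 0<6, row[3] = 6+4 = 10 → [9, 0, 6, 10, 5, 6, 5]
k=4: 5<10, row[4] = 10+4 = 14 → [9, 0, 6, 10, 14, 6, 5]
k=5: 6<14, row[5] = 14+4 = 18 → [9, 0, 6, 10, 14, 18, 5]
k=6: 5<18, row[6] = 18+4 = 22 → [9, 0, 6, 10, 14, 18, 22]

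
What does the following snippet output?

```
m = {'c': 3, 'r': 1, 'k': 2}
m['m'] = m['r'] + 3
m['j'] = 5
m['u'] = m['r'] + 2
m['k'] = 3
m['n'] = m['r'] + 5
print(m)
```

{'c': 3, 'r': 1, 'k': 3, 'm': 4, 'j': 5, 'u': 3, 'n': 6}

m['m'] = m['r']+3 = 4 → {'c': 3, 'r': 1, 'k': 2, 'm': 4}
m['j'] = 5 → {'c': 3, 'r': 1, 'k': 2, 'm': 4, 'j': 5}
m['u'] = m['r']+2 = 3 → {'c': 3, 'r': 1, 'k': 2, 'm': 4, 'j': 5, 'u': 3}
m['k'] = 3 → {'c': 3, 'r': 1, 'k': 3, 'm': 4, 'j': 5, 'u': 3}
m['n'] = m['r']+5 = 6 → {'c': 3, 'r': 1, 'k': 3, 'm': 4, 'j': 5, 'u': 3, 'n': 6}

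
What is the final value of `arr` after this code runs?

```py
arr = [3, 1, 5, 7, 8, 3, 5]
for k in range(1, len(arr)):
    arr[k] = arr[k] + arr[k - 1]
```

k=1: arr[1] = 1+3 = 4 → [3, 4, 5, 7, 8, 3, 5]
k=2: arr[2] = 5+4 = 9 → [3, 4, 9, 7, 8, 3, 5]
k=3: arr[3] = 7+9 = 16 → [3, 4, 9, 16, 8, 3, 5]
k=4: arr[4] = 8+16 = 24 → [3, 4, 9, 16, 24, 3, 5]
k=5: arr[5] = 3+24 = 27 → [3, 4, 9, 16, 24, 27, 5]
k=6: arr[6] = 5+27 = 32 → [3, 4, 9, 16, 24, 27, 32]

[3, 4, 9, 16, 24, 27, 32]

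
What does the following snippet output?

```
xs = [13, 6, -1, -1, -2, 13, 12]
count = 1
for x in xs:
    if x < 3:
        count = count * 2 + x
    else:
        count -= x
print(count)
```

x=13: not <3, count = 1-13 = -12
x=6: not <3, count = (-12)-6 = -18
x=-1: <3, count = (-18)*2+(-1) = -37
x=-1: <3, count = (-37)*2+(-1) = -75
x=-2: <3, count = (-75)*2+(-2) = -152
x=13: not <3, count = (-152)-13 = -165
x=12: not <3, count = (-165)-12 = -177

-177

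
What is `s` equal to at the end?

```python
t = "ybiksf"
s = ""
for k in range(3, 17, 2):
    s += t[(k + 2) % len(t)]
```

k=3: add t[5]='f' → 'f'
k=5: add t[1]='b' → 'fb'
k=7: add t[3]='k' → 'fbk'
k=9: add t[5]='f' → 'fbkf'
k=11: add t[1]='b' → 'fbkfb'
k=13: add t[3]='k' → 'fbkfbk'
k=15: add t[5]='f' → 'fbkfbkf'

'fbkfbkf'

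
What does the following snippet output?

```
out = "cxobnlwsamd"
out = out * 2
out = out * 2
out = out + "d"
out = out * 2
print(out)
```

cxobnlwsamdcxobnlwsamdcxobnlwsamdcxobnlwsamddcxobnlwsamdcxobnlwsamdcxobnlwsamdcxobnlwsamdd

repeat ×2 → 'cxobnlwsamdcxobnlwsamd'
repeat ×2 → 'cxobnlwsamdcxobnlwsamdcxobnlwsamdcxobnlwsamd'
+ 'd' → 'cxobnlwsamdcxobnlwsamdcxobnlwsamdcxobnlwsamdd'
repeat ×2 → 'cxobnlwsamdcxobnlwsamdcxobnlwsamdcxobnlwsamddcxobnlwsamdcxobnlwsamdcxobnlwsamdcxobnlwsamdd'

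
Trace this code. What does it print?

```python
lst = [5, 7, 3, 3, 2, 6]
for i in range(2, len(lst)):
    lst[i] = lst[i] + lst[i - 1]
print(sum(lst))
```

i=2: lst[2] = 3+7 = 10 → [5, 7, 10, 3, 2, 6]
i=3: lst[3] = 3+10 = 13 → [5, 7, 10, 13, 2, 6]
i=4: lst[4] = 2+13 = 15 → [5, 7, 10, 13, 15, 6]
i=5: lst[5] = 6+15 = 21 → [5, 7, 10, 13, 15, 21]
sum = 71

71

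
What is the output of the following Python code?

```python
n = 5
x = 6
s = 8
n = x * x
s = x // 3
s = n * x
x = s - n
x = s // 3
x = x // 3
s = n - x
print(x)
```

24

n = 6*6 = 36
s = 6//3 = 2
s = 36*6 = 216
x = 216-36 = 180
x = 216//3 = 72
x = 72//3 = 24
s = 36-24 = 12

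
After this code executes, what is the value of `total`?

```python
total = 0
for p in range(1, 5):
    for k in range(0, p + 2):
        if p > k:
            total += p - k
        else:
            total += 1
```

28

p=1,k=0: 1>0, total = 0+1 = 1
p=1,k=1: not 1>1, total = 1+1 = 2
p=1,k=2: not 1>2, total = 2+1 = 3
p=2,k=0: 2>0, total = 3+2 = 5
p=2,k=1: 2>1, total = 5+1 = 6
p=2,k=2: not 2>2, total = 6+1 = 7
p=2,k=3: not 2>3, total = 7+1 = 8
p=3,k=0: 3>0, total = 8+3 = 11
p=3,k=1: 3>1, total = 11+2 = 13
p=3,k=2: 3>2, total = 13+1 = 14
p=3,k=3: not 3>3, total = 14+1 = 15
p=3,k=4: not 3>4, total = 15+1 = 16
p=4,k=0: 4>0, total = 16+4 = 20
p=4,k=1: 4>1, total = 20+3 = 23
p=4,k=2: 4>2, total = 23+2 = 25
p=4,k=3: 4>3, total = 25+1 = 26
p=4,k=4: not 4>4, total = 26+1 = 27
p=4,k=5: not 4>5, total = 27+1 = 28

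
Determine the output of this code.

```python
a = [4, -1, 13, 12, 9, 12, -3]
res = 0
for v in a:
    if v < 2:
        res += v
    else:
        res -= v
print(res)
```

-54

v=4: not <2, res = 0-4 = -4
v=-1: <2, res = (-4)+(-1) = -5
v=13: not <2, res = (-5)-13 = -18
v=12: not <2, res = (-18)-12 = -30
v=9: not <2, res = (-30)-9 = -39
v=12: not <2, res = (-39)-12 = -51
v=-3: <2, res = (-51)+(-3) = -54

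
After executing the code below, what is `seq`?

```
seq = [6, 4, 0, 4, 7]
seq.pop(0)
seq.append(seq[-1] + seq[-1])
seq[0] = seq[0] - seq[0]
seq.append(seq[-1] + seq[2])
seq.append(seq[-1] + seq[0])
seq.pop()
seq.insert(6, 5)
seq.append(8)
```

[0, 0, 4, 7, 14, 18, 5, 8]

pop(0) removes 6 → [4, 0, 4, 7]
append seq[-1]+seq[-1] = 7+7 = 14 → [4, 0, 4, 7, 14]
seq[0] = seq[0]-seq[0] = 4-4 = 0 → [0, 0, 4, 7, 14]
append seq[-1]+seq[2] = 14+4 = 18 → [0, 0, 4, 7, 14, 18]
append seq[-1]+seq[0] = 18+0 = 18 → [0, 0, 4, 7, 14, 18, 18]
pop() removes 18 → [0, 0, 4, 7, 14, 18]
insert 5 at 6 → [0, 0, 4, 7, 14, 18, 5]
append 8 → [0, 0, 4, 7, 14, 18, 5, 8]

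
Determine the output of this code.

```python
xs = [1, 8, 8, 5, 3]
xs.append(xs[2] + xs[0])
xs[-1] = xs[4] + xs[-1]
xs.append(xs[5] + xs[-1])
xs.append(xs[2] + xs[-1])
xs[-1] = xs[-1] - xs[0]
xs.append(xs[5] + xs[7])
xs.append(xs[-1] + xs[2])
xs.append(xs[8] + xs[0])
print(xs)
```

append xs[2]+xs[0] = 8+1 = 9 → [1, 8, 8, 5, 3, 9]
xs[-1] = xs[4]+xs[-1] = 3+9 = 12 → [1, 8, 8, 5, 3, 12]
append xs[5]+xs[-1] = 12+12 = 24 → [1, 8, 8, 5, 3, 12, 24]
append xs[2]+xs[-1] = 8+24 = 32 → [1, 8, 8, 5, 3, 12, 24, 32]
xs[-1] = xs[-1]-xs[0] = 32-1 = 31 → [1, 8, 8, 5, 3, 12, 24, 31]
append xs[5]+xs[7] = 12+31 = 43 → [1, 8, 8, 5, 3, 12, 24, 31, 43]
append xs[-1]+xs[2] = 43+8 = 51 → [1, 8, 8, 5, 3, 12, 24, 31, 43, 51]
append xs[8]+xs[0] = 43+1 = 44 → [1, 8, 8, 5, 3, 12, 24, 31, 43, 51, 44]

[1, 8, 8, 5, 3, 12, 24, 31, 43, 51, 44]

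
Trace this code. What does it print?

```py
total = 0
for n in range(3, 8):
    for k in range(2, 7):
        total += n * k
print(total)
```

n=3,k=2: total = 0+6 = 6
n=3,k=3: total = 6+9 = 15
n=3,k=4: total = 15+12 = 27
n=3,k=5: total = 27+15 = 42
n=3,k=6: total = 42+18 = 60
n=4,k=2: total = 60+8 = 68
n=4,k=3: total = 68+12 = 80
n=4,k=4: total = 80+16 = 96
n=4,k=5: total = 96+20 = 116
n=4,k=6: total = 116+24 = 140
n=5,k=2: total = 140+10 = 150
n=5,k=3: total = 150+15 = 165
n=5,k=4: total = 165+20 = 185
n=5,k=5: total = 185+25 = 210
n=5,k=6: total = 210+30 = 240
n=6,k=2: total = 240+12 = 252
n=6,k=3: total = 252+18 = 270
n=6,k=4: total = 270+24 = 294
n=6,k=5: total = 294+30 = 324
n=6,k=6: total = 324+36 = 360
n=7,k=2: total = 360+14 = 374
n=7,k=3: total = 374+21 = 395
n=7,k=4: total = 395+28 = 423
n=7,k=5: total = 423+35 = 458
n=7,k=6: total = 458+42 = 500

500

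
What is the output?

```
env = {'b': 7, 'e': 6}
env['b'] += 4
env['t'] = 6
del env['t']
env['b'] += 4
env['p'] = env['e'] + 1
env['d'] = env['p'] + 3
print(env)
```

{'b': 15, 'e': 6, 'p': 7, 'd': 10}

env['b'] = 7+4 = 11 → {'b': 11, 'e': 6}
env['t'] = 6 → {'b': 11, 'e': 6, 't': 6}
del 't' → {'b': 11, 'e': 6}
env['b'] = 11+4 = 15 → {'b': 15, 'e': 6}
env['p'] = env['e']+1 = 7 → {'b': 15, 'e': 6, 'p': 7}
env['d'] = env['p']+3 = 10 → {'b': 15, 'e': 6, 'p': 7, 'd': 10}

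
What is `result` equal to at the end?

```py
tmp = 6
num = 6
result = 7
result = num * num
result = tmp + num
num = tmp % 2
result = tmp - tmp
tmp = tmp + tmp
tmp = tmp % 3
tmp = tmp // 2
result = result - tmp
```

0

result = 6*6 = 36
result = 6+6 = 12
num = 6%2 = 0
result = 6-6 = 0
tmp = 6+6 = 12
tmp = 12%3 = 0
tmp = 0//2 = 0
result = 0-0 = 0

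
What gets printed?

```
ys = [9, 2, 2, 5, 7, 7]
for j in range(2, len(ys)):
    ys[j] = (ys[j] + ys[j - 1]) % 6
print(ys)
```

j=2: ys[2] = (2+2)%6 = 4 → [9, 2, 4, 5, 7, 7]
j=3: ys[3] = (5+4)%6 = 3 → [9, 2, 4, 3, 7, 7]
j=4: ys[4] = (7+3)%6 = 4 → [9, 2, 4, 3, 4, 7]
j=5: ys[5] = (7+4)%6 = 5 → [9, 2, 4, 3, 4, 5]

[9, 2, 4, 3, 4, 5]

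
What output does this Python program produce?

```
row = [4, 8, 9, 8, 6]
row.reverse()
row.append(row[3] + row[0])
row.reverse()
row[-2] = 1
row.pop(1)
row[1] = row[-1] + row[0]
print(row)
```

reverse → [6, 8, 9, 8, 4]
append row[3]+row[0] = 8+6 = 14 → [6, 8, 9, 8, 4, 14]
reverse → [14, 4, 8, 9, 8, 6]
row[-2] = 1 → [14, 4, 8, 9, 1, 6]
pop(1) removes 4 → [14, 8, 9, 1, 6]
row[1] = row[-1]+row[0] = 6+14 = 20 → [14, 20, 9, 1, 6]

[14, 20, 9, 1, 6]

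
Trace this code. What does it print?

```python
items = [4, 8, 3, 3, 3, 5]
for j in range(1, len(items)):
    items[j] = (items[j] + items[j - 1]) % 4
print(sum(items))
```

12

j=1: items[1] = (8+4)%4 = 0 → [4, 0, 3, 3, 3, 5]
j=2: items[2] = (3+0)%4 = 3 → [4, 0, 3, 3, 3, 5]
j=3: items[3] = (3+3)%4 = 2 → [4, 0, 3, 2, 3, 5]
j=4: items[4] = (3+2)%4 = 1 → [4, 0, 3, 2, 1, 5]
j=5: items[5] = (5+1)%4 = 2 → [4, 0, 3, 2, 1, 2]
sum = 12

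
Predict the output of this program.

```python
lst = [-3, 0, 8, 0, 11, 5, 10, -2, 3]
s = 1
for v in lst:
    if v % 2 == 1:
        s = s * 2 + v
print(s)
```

v=-3: odd, s = 1*2+(-3) = -1
v=0: not odd
v=8: not odd
v=0: not odd
v=11: odd, s = (-1)*2+11 = 9
v=5: odd, s = 9*2+5 = 23
v=10: not odd
v=-2: not odd
v=3: odd, s = 23*2+3 = 49

49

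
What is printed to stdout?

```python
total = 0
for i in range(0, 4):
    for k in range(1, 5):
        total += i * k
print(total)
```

60

i=0,k=1: total = 0+0 = 0
i=0,k=2: total = 0+0 = 0
i=0,k=3: total = 0+0 = 0
i=0,k=4: total = 0+0 = 0
i=1,k=1: total = 0+1 = 1
i=1,k=2: total = 1+2 = 3
i=1,k=3: total = 3+3 = 6
i=1,k=4: total = 6+4 = 10
i=2,k=1: total = 10+2 = 12
i=2,k=2: total = 12+4 = 16
i=2,k=3: total = 16+6 = 22
i=2,k=4: total = 22+8 = 30
i=3,k=1: total = 30+3 = 33
i=3,k=2: total = 33+6 = 39
i=3,k=3: total = 39+9 = 48
i=3,k=4: total = 48+12 = 60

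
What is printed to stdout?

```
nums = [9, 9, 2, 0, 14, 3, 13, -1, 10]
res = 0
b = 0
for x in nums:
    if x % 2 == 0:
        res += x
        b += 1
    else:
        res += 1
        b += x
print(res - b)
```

x=9: not even, res = 0+1 = 1; b=9
x=9: not even, res = 1+1 = 2; b=18
x=2: even, res = 2+2 = 4; b=19
x=0: even, res = 4+0 = 4; b=20
x=14: even, res = 4+14 = 18; b=21
x=3: not even, res = 18+1 = 19; b=24
x=13: not even, res = 19+1 = 20; b=37
x=-1: not even, res = 20+1 = 21; b=36
x=10: even, res = 21+10 = 31; b=37
res-b = 31-37 = -6

-6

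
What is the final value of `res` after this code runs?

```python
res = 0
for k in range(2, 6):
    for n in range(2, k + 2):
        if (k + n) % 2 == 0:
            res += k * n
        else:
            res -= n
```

k=2,n=2: even sum, res = 0+4 = 4
k=2,n=3: odd sum, res = 4-3 = 1
k=3,n=2: odd sum, res = 1-2 = -1
k=3,n=3: even sum, res = (-1)+9 = 8
k=3,n=4: odd sum, res = 8-4 = 4
k=4,n=2: even sum, res = 4+8 = 12
k=4,n=3: odd sum, res = 12-3 = 9
k=4,n=4: even sum, res = 9+16 = 25
k=4,n=5: odd sum, res = 25-5 = 20
k=5,n=2: odd sum, res = 20-2 = 18
k=5,n=3: even sum, res = 18+15 = 33
k=5,n=4: odd sum, res = 33-4 = 29
k=5,n=5: even sum, res = 29+25 = 54
k=5,n=6: odd sum, res = 54-6 = 48

48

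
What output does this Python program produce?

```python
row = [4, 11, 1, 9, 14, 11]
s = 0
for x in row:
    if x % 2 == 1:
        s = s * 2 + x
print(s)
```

x=4: not odd
x=11: odd, s = 0*2+11 = 11
x=1: odd, s = 11*2+1 = 23
x=9: odd, s = 23*2+9 = 55
x=14: not odd
x=11: odd, s = 55*2+11 = 121

121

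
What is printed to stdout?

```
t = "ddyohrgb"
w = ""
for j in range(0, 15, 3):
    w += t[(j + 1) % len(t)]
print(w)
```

dhbyr

j=0: add t[1]='d' → 'd'
j=3: add t[4]='h' → 'dh'
j=6: add t[7]='b' → 'dhb'
j=9: add t[2]='y' → 'dhby'
j=12: add t[5]='r' → 'dhbyr'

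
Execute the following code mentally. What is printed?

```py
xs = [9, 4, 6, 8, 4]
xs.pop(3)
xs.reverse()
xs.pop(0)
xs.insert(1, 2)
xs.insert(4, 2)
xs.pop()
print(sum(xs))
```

pop(3) removes 8 → [9, 4, 6, 4]
reverse → [4, 6, 4, 9]
pop(0) removes 4 → [6, 4, 9]
insert 2 at 1 → [6, 2, 4, 9]
insert 2 at 4 → [6, 2, 4, 9, 2]
pop() removes 2 → [6, 2, 4, 9]
sum = 21

21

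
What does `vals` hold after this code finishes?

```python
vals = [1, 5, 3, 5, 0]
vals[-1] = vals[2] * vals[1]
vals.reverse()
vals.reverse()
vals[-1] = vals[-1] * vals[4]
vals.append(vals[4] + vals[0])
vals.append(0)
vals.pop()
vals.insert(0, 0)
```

vals[-1] = vals[2]*vals[1] = 3*5 = 15 → [1, 5, 3, 5, 15]
reverse → [15, 5, 3, 5, 1]
reverse → [1, 5, 3, 5, 15]
vals[-1] = vals[-1]*vals[4] = 15*15 = 225 → [1, 5, 3, 5, 225]
append vals[4]+vals[0] = 225+1 = 226 → [1, 5, 3, 5, 225, 226]
append 0 → [1, 5, 3, 5, 225, 226, 0]
pop() removes 0 → [1, 5, 3, 5, 225, 226]
insert 0 at 0 → [0, 1, 5, 3, 5, 225, 226]

[0, 1, 5, 3, 5, 225, 226]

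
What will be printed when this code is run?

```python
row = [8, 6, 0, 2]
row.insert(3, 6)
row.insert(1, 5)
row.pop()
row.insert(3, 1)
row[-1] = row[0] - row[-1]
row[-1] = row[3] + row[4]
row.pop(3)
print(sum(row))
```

insert 6 at 3 → [8, 6, 0, 6, 2]
insert 5 at 1 → [8, 5, 6, 0, 6, 2]
pop() removes 2 → [8, 5, 6, 0, 6]
insert 1 at 3 → [8, 5, 6, 1, 0, 6]
row[-1] = row[0]-row[-1] = 8-6 = 2 → [8, 5, 6, 1, 0, 2]
row[-1] = row[3]+row[4] = 1+0 = 1 → [8, 5, 6, 1, 0, 1]
pop(3) removes 1 → [8, 5, 6, 0, 1]
sum = 20

20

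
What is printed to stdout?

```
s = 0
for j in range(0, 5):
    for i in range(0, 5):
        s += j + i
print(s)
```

j=0,i=0: s = 0+0 = 0
j=0,i=1: s = 0+1 = 1
j=0,i=2: s = 1+2 = 3
j=0,i=3: s = 3+3 = 6
j=0,i=4: s = 6+4 = 10
j=1,i=0: s = 10+1 = 11
j=1,i=1: s = 11+2 = 13
j=1,i=2: s = 13+3 = 16
j=1,i=3: s = 16+4 = 20
j=1,i=4: s = 20+5 = 25
j=2,i=0: s = 25+2 = 27
j=2,i=1: s = 27+3 = 30
j=2,i=2: s = 30+4 = 34
j=2,i=3: s = 34+5 = 39
j=2,i=4: s = 39+6 = 45
j=3,i=0: s = 45+3 = 48
j=3,i=1: s = 48+4 = 52
j=3,i=2: s = 52+5 = 57
j=3,i=3: s = 57+6 = 63
j=3,i=4: s = 63+7 = 70
j=4,i=0: s = 70+4 = 74
j=4,i=1: s = 74+5 = 79
j=4,i=2: s = 79+6 = 85
j=4,i=3: s = 85+7 = 92
j=4,i=4: s = 92+8 = 100

100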